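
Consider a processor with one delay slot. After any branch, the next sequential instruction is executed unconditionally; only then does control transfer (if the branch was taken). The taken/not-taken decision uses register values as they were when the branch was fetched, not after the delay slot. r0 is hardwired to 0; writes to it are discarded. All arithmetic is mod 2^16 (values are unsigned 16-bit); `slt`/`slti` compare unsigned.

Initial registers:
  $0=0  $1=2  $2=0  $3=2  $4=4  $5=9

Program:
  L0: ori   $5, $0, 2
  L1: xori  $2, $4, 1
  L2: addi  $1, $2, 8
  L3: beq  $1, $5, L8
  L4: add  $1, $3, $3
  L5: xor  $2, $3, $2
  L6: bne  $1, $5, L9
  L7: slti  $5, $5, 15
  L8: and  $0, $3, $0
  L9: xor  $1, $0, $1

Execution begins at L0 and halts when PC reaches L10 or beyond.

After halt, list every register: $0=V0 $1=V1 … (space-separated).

$0=0 $1=4 $2=7 $3=2 $4=4 $5=1

PC=0  ori   $5, $0, 2        | $0=0 $1=2 $2=0 $3=2 $4=4 $5=2
PC=1  xori  $2, $4, 1        | $0=0 $1=2 $2=5 $3=2 $4=4 $5=2
PC=2  addi  $1, $2, 8        | $0=0 $1=13 $2=5 $3=2 $4=4 $5=2
PC=3  beq  $1, $5, L8        | $0=0 $1=13 $2=5 $3=2 $4=4 $5=2  [not taken]
PC=4  add  $1, $3, $3        | $0=0 $1=4 $2=5 $3=2 $4=4 $5=2
PC=5  xor  $2, $3, $2        | $0=0 $1=4 $2=7 $3=2 $4=4 $5=2
PC=6  bne  $1, $5, L9        | $0=0 $1=4 $2=7 $3=2 $4=4 $5=2  [TAKEN]
PC=7  slti  $5, $5, 15       | $0=0 $1=4 $2=7 $3=2 $4=4 $5=1
PC=9  xor  $1, $0, $1        | $0=0 $1=4 $2=7 $3=2 $4=4 $5=1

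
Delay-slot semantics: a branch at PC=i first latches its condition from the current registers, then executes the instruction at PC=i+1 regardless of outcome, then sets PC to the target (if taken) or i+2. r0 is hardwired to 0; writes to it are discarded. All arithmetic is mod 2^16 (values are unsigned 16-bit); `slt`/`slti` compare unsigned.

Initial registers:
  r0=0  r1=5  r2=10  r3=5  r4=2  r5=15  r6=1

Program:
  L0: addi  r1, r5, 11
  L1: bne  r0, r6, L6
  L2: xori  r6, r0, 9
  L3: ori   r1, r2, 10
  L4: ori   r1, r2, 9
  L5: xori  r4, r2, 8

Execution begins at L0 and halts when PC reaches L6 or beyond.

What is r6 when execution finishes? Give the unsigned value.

[0] addi  r1, r5, 11  →  {r0:0, r1:26, r2:10, r3:5, r4:2, r5:15, r6:1}
[1] bne  r0, r6, L6  →  {r0:0, r1:26, r2:10, r3:5, r4:2, r5:15, r6:1}  ⟨branch taken⟩
[2] xori  r6, r0, 9  →  {r0:0, r1:26, r2:10, r3:5, r4:2, r5:15, r6:9}

9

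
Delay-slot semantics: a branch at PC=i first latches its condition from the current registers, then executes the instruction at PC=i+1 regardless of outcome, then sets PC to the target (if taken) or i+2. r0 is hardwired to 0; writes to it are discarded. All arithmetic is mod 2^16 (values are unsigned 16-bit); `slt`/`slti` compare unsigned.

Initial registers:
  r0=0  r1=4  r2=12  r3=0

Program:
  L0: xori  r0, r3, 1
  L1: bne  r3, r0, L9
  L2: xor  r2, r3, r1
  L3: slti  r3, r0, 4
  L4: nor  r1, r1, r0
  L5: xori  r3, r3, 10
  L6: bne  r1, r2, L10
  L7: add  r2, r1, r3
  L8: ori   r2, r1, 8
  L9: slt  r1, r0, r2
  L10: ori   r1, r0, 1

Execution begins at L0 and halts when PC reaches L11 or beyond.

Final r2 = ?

6

#0 xori  r0, r3, 1 ; 0/4/12/0
#1 bne  r3, r0, L9 ; 0/4/12/0 ; →fallthru
#2 xor  r2, r3, r1 ; 0/4/4/0
#3 slti  r3, r0, 4 ; 0/4/4/1
#4 nor  r1, r1, r0 ; 0/65531/4/1
#5 xori  r3, r3, 10 ; 0/65531/4/11
#6 bne  r1, r2, L10 ; 0/65531/4/11 ; →target
#7 add  r2, r1, r3 ; 0/65531/6/11
#10 ori   r1, r0, 1 ; 0/1/6/11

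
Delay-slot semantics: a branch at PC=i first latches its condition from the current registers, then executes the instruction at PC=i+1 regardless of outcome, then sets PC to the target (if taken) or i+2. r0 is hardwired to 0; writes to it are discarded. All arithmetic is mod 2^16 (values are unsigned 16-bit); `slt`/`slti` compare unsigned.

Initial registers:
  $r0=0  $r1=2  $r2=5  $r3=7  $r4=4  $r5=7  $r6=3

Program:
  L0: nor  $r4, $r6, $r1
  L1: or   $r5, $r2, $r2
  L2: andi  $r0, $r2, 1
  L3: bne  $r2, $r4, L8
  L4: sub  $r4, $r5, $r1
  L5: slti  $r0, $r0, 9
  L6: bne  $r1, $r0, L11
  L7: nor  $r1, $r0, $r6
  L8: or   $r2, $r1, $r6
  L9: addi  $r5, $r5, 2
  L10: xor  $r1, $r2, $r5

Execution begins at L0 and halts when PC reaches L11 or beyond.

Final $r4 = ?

[0] nor  $r4, $r6, $r1  →  {$r0:0, $r1:2, $r2:5, $r3:7, $r4:65532, $r5:7, $r6:3}
[1] or   $r5, $r2, $r2  →  {$r0:0, $r1:2, $r2:5, $r3:7, $r4:65532, $r5:5, $r6:3}
[2] andi  $r0, $r2, 1  →  {$r0:0, $r1:2, $r2:5, $r3:7, $r4:65532, $r5:5, $r6:3}
[3] bne  $r2, $r4, L8  →  {$r0:0, $r1:2, $r2:5, $r3:7, $r4:65532, $r5:5, $r6:3}  ⟨branch taken⟩
[4] sub  $r4, $r5, $r1  →  {$r0:0, $r1:2, $r2:5, $r3:7, $r4:3, $r5:5, $r6:3}
[8] or   $r2, $r1, $r6  →  {$r0:0, $r1:2, $r2:3, $r3:7, $r4:3, $r5:5, $r6:3}
[9] addi  $r5, $r5, 2  →  {$r0:0, $r1:2, $r2:3, $r3:7, $r4:3, $r5:7, $r6:3}
[10] xor  $r1, $r2, $r5  →  {$r0:0, $r1:4, $r2:3, $r3:7, $r4:3, $r5:7, $r6:3}

3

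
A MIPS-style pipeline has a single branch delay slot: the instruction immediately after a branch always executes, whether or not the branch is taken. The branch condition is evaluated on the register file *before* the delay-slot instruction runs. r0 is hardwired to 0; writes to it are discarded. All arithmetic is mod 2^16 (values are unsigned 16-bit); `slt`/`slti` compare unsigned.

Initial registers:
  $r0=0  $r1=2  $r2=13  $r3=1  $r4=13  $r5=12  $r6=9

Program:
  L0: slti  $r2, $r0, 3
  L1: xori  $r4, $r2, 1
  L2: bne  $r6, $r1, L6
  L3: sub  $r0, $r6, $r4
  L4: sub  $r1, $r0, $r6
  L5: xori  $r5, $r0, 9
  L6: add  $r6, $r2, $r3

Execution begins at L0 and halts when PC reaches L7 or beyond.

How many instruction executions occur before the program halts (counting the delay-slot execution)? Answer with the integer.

#0 slti  $r2, $r0, 3 ; 0/2/1/1/13/12/9
#1 xori  $r4, $r2, 1 ; 0/2/1/1/0/12/9
#2 bne  $r6, $r1, L6 ; 0/2/1/1/0/12/9 ; →target
#3 sub  $r0, $r6, $r4 ; 0/2/1/1/0/12/9
#6 add  $r6, $r2, $r3 ; 0/2/1/1/0/12/2

5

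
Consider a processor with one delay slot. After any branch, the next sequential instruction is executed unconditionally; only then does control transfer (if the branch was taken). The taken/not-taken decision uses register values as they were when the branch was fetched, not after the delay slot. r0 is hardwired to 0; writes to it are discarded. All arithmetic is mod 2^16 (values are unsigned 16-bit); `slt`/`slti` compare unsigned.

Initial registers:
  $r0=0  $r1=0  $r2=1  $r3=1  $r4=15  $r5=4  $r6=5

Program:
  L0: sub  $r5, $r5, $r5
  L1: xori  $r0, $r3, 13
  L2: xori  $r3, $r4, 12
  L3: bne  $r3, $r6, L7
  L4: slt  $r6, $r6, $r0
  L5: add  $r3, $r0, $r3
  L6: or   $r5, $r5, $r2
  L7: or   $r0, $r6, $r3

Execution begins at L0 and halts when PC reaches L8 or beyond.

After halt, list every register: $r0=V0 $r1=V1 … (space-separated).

$r0=0 $r1=0 $r2=1 $r3=3 $r4=15 $r5=0 $r6=0

[0] sub  $r5, $r5, $r5  →  {$r0:0, $r1:0, $r2:1, $r3:1, $r4:15, $r5:0, $r6:5}
[1] xori  $r0, $r3, 13  →  {$r0:0, $r1:0, $r2:1, $r3:1, $r4:15, $r5:0, $r6:5}
[2] xori  $r3, $r4, 12  →  {$r0:0, $r1:0, $r2:1, $r3:3, $r4:15, $r5:0, $r6:5}
[3] bne  $r3, $r6, L7  →  {$r0:0, $r1:0, $r2:1, $r3:3, $r4:15, $r5:0, $r6:5}  ⟨branch taken⟩
[4] slt  $r6, $r6, $r0  →  {$r0:0, $r1:0, $r2:1, $r3:3, $r4:15, $r5:0, $r6:0}
[7] or   $r0, $r6, $r3  →  {$r0:0, $r1:0, $r2:1, $r3:3, $r4:15, $r5:0, $r6:0}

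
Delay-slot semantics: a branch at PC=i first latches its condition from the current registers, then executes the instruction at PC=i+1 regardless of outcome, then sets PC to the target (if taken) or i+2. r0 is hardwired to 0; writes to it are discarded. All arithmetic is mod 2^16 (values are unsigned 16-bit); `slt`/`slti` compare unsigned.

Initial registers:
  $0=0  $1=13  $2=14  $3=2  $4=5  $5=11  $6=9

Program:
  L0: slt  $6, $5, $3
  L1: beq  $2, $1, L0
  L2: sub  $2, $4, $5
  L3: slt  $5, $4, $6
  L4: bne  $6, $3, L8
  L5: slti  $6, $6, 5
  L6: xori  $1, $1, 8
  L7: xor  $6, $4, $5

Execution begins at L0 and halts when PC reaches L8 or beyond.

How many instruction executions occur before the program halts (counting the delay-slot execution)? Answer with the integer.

[0] slt  $6, $5, $3  →  {$0:0, $1:13, $2:14, $3:2, $4:5, $5:11, $6:0}
[1] beq  $2, $1, L0  →  {$0:0, $1:13, $2:14, $3:2, $4:5, $5:11, $6:0}  ⟨branch fallthrough⟩
[2] sub  $2, $4, $5  →  {$0:0, $1:13, $2:65530, $3:2, $4:5, $5:11, $6:0}
[3] slt  $5, $4, $6  →  {$0:0, $1:13, $2:65530, $3:2, $4:5, $5:0, $6:0}
[4] bne  $6, $3, L8  →  {$0:0, $1:13, $2:65530, $3:2, $4:5, $5:0, $6:0}  ⟨branch taken⟩
[5] slti  $6, $6, 5  →  {$0:0, $1:13, $2:65530, $3:2, $4:5, $5:0, $6:1}

6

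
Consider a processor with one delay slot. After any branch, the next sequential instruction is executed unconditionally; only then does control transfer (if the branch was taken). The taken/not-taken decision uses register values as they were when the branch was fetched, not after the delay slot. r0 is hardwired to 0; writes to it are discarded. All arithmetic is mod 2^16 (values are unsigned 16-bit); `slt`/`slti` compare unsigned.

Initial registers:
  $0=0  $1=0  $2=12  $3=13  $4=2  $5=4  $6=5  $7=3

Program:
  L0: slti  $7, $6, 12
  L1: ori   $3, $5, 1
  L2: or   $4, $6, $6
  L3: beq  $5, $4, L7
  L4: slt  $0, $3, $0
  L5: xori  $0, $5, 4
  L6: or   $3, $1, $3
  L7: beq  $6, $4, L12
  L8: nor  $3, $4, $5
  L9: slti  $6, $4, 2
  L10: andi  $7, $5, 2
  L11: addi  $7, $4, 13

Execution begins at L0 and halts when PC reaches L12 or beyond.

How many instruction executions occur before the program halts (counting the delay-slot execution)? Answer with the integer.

PC=0  slti  $7, $6, 12       | $0=0 $1=0 $2=12 $3=13 $4=2 $5=4 $6=5 $7=1
PC=1  ori   $3, $5, 1        | $0=0 $1=0 $2=12 $3=5 $4=2 $5=4 $6=5 $7=1
PC=2  or   $4, $6, $6        | $0=0 $1=0 $2=12 $3=5 $4=5 $5=4 $6=5 $7=1
PC=3  beq  $5, $4, L7        | $0=0 $1=0 $2=12 $3=5 $4=5 $5=4 $6=5 $7=1  [not taken]
PC=4  slt  $0, $3, $0        | $0=0 $1=0 $2=12 $3=5 $4=5 $5=4 $6=5 $7=1
PC=5  xori  $0, $5, 4        | $0=0 $1=0 $2=12 $3=5 $4=5 $5=4 $6=5 $7=1
PC=6  or   $3, $1, $3        | $0=0 $1=0 $2=12 $3=5 $4=5 $5=4 $6=5 $7=1
PC=7  beq  $6, $4, L12       | $0=0 $1=0 $2=12 $3=5 $4=5 $5=4 $6=5 $7=1  [TAKEN]
PC=8  nor  $3, $4, $5        | $0=0 $1=0 $2=12 $3=65530 $4=5 $5=4 $6=5 $7=1

9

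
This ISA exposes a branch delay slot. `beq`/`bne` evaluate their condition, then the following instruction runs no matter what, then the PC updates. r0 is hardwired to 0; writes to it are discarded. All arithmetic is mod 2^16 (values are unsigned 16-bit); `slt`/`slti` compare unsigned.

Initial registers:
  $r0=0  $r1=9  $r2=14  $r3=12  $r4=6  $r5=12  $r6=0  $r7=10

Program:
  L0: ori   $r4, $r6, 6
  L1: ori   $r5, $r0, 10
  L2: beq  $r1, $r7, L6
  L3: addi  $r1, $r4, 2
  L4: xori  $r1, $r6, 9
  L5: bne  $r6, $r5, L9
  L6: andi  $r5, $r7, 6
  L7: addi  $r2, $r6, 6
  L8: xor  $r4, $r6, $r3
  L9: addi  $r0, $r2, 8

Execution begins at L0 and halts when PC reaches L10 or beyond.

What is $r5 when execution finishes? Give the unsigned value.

2

[0] ori   $r4, $r6, 6  →  {$r0:0, $r1:9, $r2:14, $r3:12, $r4:6, $r5:12, $r6:0, $r7:10}
[1] ori   $r5, $r0, 10  →  {$r0:0, $r1:9, $r2:14, $r3:12, $r4:6, $r5:10, $r6:0, $r7:10}
[2] beq  $r1, $r7, L6  →  {$r0:0, $r1:9, $r2:14, $r3:12, $r4:6, $r5:10, $r6:0, $r7:10}  ⟨branch fallthrough⟩
[3] addi  $r1, $r4, 2  →  {$r0:0, $r1:8, $r2:14, $r3:12, $r4:6, $r5:10, $r6:0, $r7:10}
[4] xori  $r1, $r6, 9  →  {$r0:0, $r1:9, $r2:14, $r3:12, $r4:6, $r5:10, $r6:0, $r7:10}
[5] bne  $r6, $r5, L9  →  {$r0:0, $r1:9, $r2:14, $r3:12, $r4:6, $r5:10, $r6:0, $r7:10}  ⟨branch taken⟩
[6] andi  $r5, $r7, 6  →  {$r0:0, $r1:9, $r2:14, $r3:12, $r4:6, $r5:2, $r6:0, $r7:10}
[9] addi  $r0, $r2, 8  →  {$r0:0, $r1:9, $r2:14, $r3:12, $r4:6, $r5:2, $r6:0, $r7:10}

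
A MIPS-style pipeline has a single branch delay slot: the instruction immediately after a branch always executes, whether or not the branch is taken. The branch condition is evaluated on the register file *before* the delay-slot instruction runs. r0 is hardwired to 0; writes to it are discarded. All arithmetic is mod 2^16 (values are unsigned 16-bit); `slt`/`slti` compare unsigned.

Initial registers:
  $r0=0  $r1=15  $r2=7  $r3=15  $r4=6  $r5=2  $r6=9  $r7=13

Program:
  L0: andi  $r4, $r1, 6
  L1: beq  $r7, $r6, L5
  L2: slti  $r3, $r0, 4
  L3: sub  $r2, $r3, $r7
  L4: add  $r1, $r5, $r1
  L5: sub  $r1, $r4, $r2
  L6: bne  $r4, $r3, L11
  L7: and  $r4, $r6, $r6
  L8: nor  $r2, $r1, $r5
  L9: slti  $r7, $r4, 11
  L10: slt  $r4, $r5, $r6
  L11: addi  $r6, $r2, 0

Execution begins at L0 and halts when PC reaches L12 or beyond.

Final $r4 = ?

[0] andi  $r4, $r1, 6  →  {$r0:0, $r1:15, $r2:7, $r3:15, $r4:6, $r5:2, $r6:9, $r7:13}
[1] beq  $r7, $r6, L5  →  {$r0:0, $r1:15, $r2:7, $r3:15, $r4:6, $r5:2, $r6:9, $r7:13}  ⟨branch fallthrough⟩
[2] slti  $r3, $r0, 4  →  {$r0:0, $r1:15, $r2:7, $r3:1, $r4:6, $r5:2, $r6:9, $r7:13}
[3] sub  $r2, $r3, $r7  →  {$r0:0, $r1:15, $r2:65524, $r3:1, $r4:6, $r5:2, $r6:9, $r7:13}
[4] add  $r1, $r5, $r1  →  {$r0:0, $r1:17, $r2:65524, $r3:1, $r4:6, $r5:2, $r6:9, $r7:13}
[5] sub  $r1, $r4, $r2  →  {$r0:0, $r1:18, $r2:65524, $r3:1, $r4:6, $r5:2, $r6:9, $r7:13}
[6] bne  $r4, $r3, L11  →  {$r0:0, $r1:18, $r2:65524, $r3:1, $r4:6, $r5:2, $r6:9, $r7:13}  ⟨branch taken⟩
[7] and  $r4, $r6, $r6  →  {$r0:0, $r1:18, $r2:65524, $r3:1, $r4:9, $r5:2, $r6:9, $r7:13}
[11] addi  $r6, $r2, 0  →  {$r0:0, $r1:18, $r2:65524, $r3:1, $r4:9, $r5:2, $r6:65524, $r7:13}

9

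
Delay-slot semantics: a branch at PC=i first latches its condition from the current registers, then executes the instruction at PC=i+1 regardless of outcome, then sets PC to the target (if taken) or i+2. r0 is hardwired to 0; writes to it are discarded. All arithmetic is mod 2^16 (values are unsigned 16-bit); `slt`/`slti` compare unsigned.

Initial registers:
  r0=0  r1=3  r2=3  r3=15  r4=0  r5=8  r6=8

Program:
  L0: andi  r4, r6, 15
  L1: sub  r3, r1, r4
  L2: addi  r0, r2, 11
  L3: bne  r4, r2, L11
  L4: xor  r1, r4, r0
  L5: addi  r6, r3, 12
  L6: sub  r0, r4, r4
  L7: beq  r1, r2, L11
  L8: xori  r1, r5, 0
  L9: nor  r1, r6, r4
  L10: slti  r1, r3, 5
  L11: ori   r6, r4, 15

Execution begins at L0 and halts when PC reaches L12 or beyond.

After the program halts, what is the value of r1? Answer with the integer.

8

PC=0  andi  r4, r6, 15       | r0=0 r1=3 r2=3 r3=15 r4=8 r5=8 r6=8
PC=1  sub  r3, r1, r4        | r0=0 r1=3 r2=3 r3=65531 r4=8 r5=8 r6=8
PC=2  addi  r0, r2, 11       | r0=0 r1=3 r2=3 r3=65531 r4=8 r5=8 r6=8
PC=3  bne  r4, r2, L11       | r0=0 r1=3 r2=3 r3=65531 r4=8 r5=8 r6=8  [TAKEN]
PC=4  xor  r1, r4, r0        | r0=0 r1=8 r2=3 r3=65531 r4=8 r5=8 r6=8
PC=11 ori   r6, r4, 15       | r0=0 r1=8 r2=3 r3=65531 r4=8 r5=8 r6=15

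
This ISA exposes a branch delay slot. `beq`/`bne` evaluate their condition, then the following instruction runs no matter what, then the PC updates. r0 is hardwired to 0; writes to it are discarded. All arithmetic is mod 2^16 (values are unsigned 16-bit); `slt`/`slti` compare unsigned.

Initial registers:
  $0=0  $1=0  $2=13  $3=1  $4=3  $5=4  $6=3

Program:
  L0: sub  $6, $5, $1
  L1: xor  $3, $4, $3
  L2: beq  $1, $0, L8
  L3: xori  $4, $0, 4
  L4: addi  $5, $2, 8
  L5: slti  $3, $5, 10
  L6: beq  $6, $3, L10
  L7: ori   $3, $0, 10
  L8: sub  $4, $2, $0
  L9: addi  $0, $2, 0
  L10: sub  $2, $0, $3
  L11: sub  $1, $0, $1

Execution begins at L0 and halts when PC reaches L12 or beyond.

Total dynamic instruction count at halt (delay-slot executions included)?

8

PC=0  sub  $6, $5, $1        | $0=0 $1=0 $2=13 $3=1 $4=3 $5=4 $6=4
PC=1  xor  $3, $4, $3        | $0=0 $1=0 $2=13 $3=2 $4=3 $5=4 $6=4
PC=2  beq  $1, $0, L8        | $0=0 $1=0 $2=13 $3=2 $4=3 $5=4 $6=4  [TAKEN]
PC=3  xori  $4, $0, 4        | $0=0 $1=0 $2=13 $3=2 $4=4 $5=4 $6=4
PC=8  sub  $4, $2, $0        | $0=0 $1=0 $2=13 $3=2 $4=13 $5=4 $6=4
PC=9  addi  $0, $2, 0        | $0=0 $1=0 $2=13 $3=2 $4=13 $5=4 $6=4
PC=10 sub  $2, $0, $3        | $0=0 $1=0 $2=65534 $3=2 $4=13 $5=4 $6=4
PC=11 sub  $1, $0, $1        | $0=0 $1=0 $2=65534 $3=2 $4=13 $5=4 $6=4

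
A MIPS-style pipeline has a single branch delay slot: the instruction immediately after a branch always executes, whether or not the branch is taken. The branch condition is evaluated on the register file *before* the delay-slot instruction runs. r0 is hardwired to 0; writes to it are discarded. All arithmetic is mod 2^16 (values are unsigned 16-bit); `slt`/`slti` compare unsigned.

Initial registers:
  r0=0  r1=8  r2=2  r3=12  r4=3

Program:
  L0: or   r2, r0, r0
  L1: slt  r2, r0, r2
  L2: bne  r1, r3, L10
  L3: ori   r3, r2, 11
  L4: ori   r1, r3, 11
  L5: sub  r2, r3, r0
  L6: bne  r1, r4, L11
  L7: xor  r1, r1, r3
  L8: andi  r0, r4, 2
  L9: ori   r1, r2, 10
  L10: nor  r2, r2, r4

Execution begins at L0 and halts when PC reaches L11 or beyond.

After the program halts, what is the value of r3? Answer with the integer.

  step pc=0: or   r2, r0, r0  regs=(0,8,0,12,3)
  step pc=1: slt  r2, r0, r2  regs=(0,8,0,12,3)
  step pc=2: bne  r1, r3, L10  cond=T  regs=(0,8,0,12,3)
  step pc=3: ori   r3, r2, 11  regs=(0,8,0,11,3)
  step pc=10: nor  r2, r2, r4  regs=(0,8,65532,11,3)

11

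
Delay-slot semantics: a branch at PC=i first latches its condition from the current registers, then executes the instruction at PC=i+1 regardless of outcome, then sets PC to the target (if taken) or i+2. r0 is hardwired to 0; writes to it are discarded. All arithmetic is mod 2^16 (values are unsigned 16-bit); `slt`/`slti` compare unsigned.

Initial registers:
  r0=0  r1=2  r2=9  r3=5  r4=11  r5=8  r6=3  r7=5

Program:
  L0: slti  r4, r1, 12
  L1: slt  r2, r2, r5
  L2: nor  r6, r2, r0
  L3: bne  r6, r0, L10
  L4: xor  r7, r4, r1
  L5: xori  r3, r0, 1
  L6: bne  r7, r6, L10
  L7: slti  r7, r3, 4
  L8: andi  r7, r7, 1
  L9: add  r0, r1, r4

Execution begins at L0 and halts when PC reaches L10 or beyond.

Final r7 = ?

3

PC=0  slti  r4, r1, 12       | r0=0 r1=2 r2=9 r3=5 r4=1 r5=8 r6=3 r7=5
PC=1  slt  r2, r2, r5        | r0=0 r1=2 r2=0 r3=5 r4=1 r5=8 r6=3 r7=5
PC=2  nor  r6, r2, r0        | r0=0 r1=2 r2=0 r3=5 r4=1 r5=8 r6=65535 r7=5
PC=3  bne  r6, r0, L10       | r0=0 r1=2 r2=0 r3=5 r4=1 r5=8 r6=65535 r7=5  [TAKEN]
PC=4  xor  r7, r4, r1        | r0=0 r1=2 r2=0 r3=5 r4=1 r5=8 r6=65535 r7=3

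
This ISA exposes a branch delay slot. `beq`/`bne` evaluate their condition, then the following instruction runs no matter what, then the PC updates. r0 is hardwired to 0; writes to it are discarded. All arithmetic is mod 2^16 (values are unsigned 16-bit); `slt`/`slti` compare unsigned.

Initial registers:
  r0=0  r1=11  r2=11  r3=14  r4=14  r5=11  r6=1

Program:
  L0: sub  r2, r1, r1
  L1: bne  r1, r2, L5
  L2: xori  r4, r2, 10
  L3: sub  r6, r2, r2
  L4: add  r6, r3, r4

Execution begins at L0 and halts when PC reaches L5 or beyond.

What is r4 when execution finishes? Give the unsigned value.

#0 sub  r2, r1, r1 ; 0/11/0/14/14/11/1
#1 bne  r1, r2, L5 ; 0/11/0/14/14/11/1 ; →target
#2 xori  r4, r2, 10 ; 0/11/0/14/10/11/1

10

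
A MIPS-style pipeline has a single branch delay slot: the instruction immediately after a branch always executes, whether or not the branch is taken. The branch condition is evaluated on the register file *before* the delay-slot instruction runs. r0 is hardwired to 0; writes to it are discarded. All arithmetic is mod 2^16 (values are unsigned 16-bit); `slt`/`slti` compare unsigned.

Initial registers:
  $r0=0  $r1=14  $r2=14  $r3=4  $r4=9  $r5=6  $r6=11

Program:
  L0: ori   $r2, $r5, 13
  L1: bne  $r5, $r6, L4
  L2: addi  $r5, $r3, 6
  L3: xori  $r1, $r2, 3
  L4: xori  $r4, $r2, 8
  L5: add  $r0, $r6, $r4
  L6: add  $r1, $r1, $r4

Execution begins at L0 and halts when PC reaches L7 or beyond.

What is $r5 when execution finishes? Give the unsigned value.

10

PC=0  ori   $r2, $r5, 13     | $r0=0 $r1=14 $r2=15 $r3=4 $r4=9 $r5=6 $r6=11
PC=1  bne  $r5, $r6, L4      | $r0=0 $r1=14 $r2=15 $r3=4 $r4=9 $r5=6 $r6=11  [TAKEN]
PC=2  addi  $r5, $r3, 6      | $r0=0 $r1=14 $r2=15 $r3=4 $r4=9 $r5=10 $r6=11
PC=4  xori  $r4, $r2, 8      | $r0=0 $r1=14 $r2=15 $r3=4 $r4=7 $r5=10 $r6=11
PC=5  add  $r0, $r6, $r4     | $r0=0 $r1=14 $r2=15 $r3=4 $r4=7 $r5=10 $r6=11
PC=6  add  $r1, $r1, $r4     | $r0=0 $r1=21 $r2=15 $r3=4 $r4=7 $r5=10 $r6=11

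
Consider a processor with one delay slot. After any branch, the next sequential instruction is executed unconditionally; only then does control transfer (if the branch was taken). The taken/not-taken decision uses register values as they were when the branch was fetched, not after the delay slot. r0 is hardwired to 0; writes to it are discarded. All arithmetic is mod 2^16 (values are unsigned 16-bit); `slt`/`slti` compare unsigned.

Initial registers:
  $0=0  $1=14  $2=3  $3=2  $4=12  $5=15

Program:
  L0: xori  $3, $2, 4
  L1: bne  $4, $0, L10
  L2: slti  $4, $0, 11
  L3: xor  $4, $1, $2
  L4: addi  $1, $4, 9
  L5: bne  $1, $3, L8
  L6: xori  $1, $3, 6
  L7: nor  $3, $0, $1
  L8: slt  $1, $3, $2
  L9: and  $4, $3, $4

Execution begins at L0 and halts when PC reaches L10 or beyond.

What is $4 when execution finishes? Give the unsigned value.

1

#0 xori  $3, $2, 4 ; 0/14/3/7/12/15
#1 bne  $4, $0, L10 ; 0/14/3/7/12/15 ; →target
#2 slti  $4, $0, 11 ; 0/14/3/7/1/15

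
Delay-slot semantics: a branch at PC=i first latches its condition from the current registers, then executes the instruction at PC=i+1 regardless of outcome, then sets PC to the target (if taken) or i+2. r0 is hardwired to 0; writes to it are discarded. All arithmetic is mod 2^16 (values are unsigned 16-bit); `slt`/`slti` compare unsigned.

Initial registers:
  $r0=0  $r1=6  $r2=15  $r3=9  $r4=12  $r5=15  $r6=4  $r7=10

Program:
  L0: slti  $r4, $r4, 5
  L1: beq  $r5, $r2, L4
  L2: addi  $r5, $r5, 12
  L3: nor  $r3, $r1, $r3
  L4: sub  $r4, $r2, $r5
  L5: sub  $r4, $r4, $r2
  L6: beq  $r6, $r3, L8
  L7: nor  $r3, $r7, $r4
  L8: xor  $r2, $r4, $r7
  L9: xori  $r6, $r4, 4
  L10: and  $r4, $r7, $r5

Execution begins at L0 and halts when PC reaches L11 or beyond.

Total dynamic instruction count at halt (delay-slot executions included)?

10

#0 slti  $r4, $r4, 5 ; 0/6/15/9/0/15/4/10
#1 beq  $r5, $r2, L4 ; 0/6/15/9/0/15/4/10 ; →target
#2 addi  $r5, $r5, 12 ; 0/6/15/9/0/27/4/10
#4 sub  $r4, $r2, $r5 ; 0/6/15/9/65524/27/4/10
#5 sub  $r4, $r4, $r2 ; 0/6/15/9/65509/27/4/10
#6 beq  $r6, $r3, L8 ; 0/6/15/9/65509/27/4/10 ; →fallthru
#7 nor  $r3, $r7, $r4 ; 0/6/15/16/65509/27/4/10
#8 xor  $r2, $r4, $r7 ; 0/6/65519/16/65509/27/4/10
#9 xori  $r6, $r4, 4 ; 0/6/65519/16/65509/27/65505/10
#10 and  $r4, $r7, $r5 ; 0/6/65519/16/10/27/65505/10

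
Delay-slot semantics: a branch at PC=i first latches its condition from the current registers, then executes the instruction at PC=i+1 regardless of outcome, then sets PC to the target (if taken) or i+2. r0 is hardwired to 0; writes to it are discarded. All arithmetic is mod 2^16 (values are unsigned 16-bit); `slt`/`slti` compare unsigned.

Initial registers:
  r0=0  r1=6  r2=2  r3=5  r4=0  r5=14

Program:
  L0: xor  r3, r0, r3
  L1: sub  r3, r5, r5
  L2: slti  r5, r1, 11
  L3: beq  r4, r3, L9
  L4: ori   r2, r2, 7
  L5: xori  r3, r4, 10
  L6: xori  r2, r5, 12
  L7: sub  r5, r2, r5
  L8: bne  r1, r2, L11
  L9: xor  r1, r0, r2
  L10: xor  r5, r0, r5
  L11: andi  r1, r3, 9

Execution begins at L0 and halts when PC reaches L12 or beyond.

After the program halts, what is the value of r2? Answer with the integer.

7

  step pc=0: xor  r3, r0, r3  regs=(0,6,2,5,0,14)
  step pc=1: sub  r3, r5, r5  regs=(0,6,2,0,0,14)
  step pc=2: slti  r5, r1, 11  regs=(0,6,2,0,0,1)
  step pc=3: beq  r4, r3, L9  cond=T  regs=(0,6,2,0,0,1)
  step pc=4: ori   r2, r2, 7  regs=(0,6,7,0,0,1)
  step pc=9: xor  r1, r0, r2  regs=(0,7,7,0,0,1)
  step pc=10: xor  r5, r0, r5  regs=(0,7,7,0,0,1)
  step pc=11: andi  r1, r3, 9  regs=(0,0,7,0,0,1)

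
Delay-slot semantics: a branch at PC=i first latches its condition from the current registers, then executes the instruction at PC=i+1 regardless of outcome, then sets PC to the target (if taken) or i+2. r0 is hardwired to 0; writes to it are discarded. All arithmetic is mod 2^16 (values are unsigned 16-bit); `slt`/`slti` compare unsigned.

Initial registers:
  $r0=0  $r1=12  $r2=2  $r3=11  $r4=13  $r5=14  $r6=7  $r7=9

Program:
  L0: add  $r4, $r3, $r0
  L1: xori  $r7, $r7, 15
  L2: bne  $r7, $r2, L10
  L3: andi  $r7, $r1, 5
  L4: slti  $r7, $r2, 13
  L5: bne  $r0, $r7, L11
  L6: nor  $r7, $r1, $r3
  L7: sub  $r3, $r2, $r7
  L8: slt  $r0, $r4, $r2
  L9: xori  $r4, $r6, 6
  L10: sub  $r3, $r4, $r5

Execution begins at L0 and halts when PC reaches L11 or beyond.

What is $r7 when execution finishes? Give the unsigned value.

PC=0  add  $r4, $r3, $r0     | $r0=0 $r1=12 $r2=2 $r3=11 $r4=11 $r5=14 $r6=7 $r7=9
PC=1  xori  $r7, $r7, 15     | $r0=0 $r1=12 $r2=2 $r3=11 $r4=11 $r5=14 $r6=7 $r7=6
PC=2  bne  $r7, $r2, L10     | $r0=0 $r1=12 $r2=2 $r3=11 $r4=11 $r5=14 $r6=7 $r7=6  [TAKEN]
PC=3  andi  $r7, $r1, 5      | $r0=0 $r1=12 $r2=2 $r3=11 $r4=11 $r5=14 $r6=7 $r7=4
PC=10 sub  $r3, $r4, $r5     | $r0=0 $r1=12 $r2=2 $r3=65533 $r4=11 $r5=14 $r6=7 $r7=4

4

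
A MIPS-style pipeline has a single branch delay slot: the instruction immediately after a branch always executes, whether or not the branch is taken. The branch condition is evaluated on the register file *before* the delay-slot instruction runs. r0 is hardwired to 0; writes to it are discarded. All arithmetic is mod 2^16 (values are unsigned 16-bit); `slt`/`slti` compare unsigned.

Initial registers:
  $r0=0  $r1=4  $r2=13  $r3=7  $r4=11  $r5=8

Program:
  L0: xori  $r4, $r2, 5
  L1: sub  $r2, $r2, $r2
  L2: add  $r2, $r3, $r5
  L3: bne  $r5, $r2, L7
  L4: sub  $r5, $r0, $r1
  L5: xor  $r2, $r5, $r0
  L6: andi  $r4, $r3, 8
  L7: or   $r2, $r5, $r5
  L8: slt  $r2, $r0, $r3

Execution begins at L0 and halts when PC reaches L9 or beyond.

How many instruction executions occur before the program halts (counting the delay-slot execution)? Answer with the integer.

#0 xori  $r4, $r2, 5 ; 0/4/13/7/8/8
#1 sub  $r2, $r2, $r2 ; 0/4/0/7/8/8
#2 add  $r2, $r3, $r5 ; 0/4/15/7/8/8
#3 bne  $r5, $r2, L7 ; 0/4/15/7/8/8 ; →target
#4 sub  $r5, $r0, $r1 ; 0/4/15/7/8/65532
#7 or   $r2, $r5, $r5 ; 0/4/65532/7/8/65532
#8 slt  $r2, $r0, $r3 ; 0/4/1/7/8/65532

7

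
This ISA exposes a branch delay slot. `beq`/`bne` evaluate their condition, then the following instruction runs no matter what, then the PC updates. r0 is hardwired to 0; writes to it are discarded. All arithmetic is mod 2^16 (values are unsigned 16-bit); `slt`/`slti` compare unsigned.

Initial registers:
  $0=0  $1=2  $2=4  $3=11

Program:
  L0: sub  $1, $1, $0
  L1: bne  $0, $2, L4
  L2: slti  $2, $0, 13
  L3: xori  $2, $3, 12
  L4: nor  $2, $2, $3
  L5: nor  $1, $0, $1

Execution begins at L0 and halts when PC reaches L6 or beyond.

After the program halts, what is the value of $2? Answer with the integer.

#0 sub  $1, $1, $0 ; 0/2/4/11
#1 bne  $0, $2, L4 ; 0/2/4/11 ; →target
#2 slti  $2, $0, 13 ; 0/2/1/11
#4 nor  $2, $2, $3 ; 0/2/65524/11
#5 nor  $1, $0, $1 ; 0/65533/65524/11

65524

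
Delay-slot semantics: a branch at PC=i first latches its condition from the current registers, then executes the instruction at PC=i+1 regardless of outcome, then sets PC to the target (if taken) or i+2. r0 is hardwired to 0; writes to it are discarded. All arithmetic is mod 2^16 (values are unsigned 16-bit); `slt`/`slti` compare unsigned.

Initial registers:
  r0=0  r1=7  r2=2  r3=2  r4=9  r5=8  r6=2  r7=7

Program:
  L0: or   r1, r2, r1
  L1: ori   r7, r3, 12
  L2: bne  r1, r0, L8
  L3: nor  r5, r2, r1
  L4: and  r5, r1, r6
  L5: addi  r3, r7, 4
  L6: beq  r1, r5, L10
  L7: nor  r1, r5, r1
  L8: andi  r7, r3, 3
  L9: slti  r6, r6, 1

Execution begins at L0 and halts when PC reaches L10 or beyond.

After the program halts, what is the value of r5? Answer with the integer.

65528

#0 or   r1, r2, r1 ; 0/7/2/2/9/8/2/7
#1 ori   r7, r3, 12 ; 0/7/2/2/9/8/2/14
#2 bne  r1, r0, L8 ; 0/7/2/2/9/8/2/14 ; →target
#3 nor  r5, r2, r1 ; 0/7/2/2/9/65528/2/14
#8 andi  r7, r3, 3 ; 0/7/2/2/9/65528/2/2
#9 slti  r6, r6, 1 ; 0/7/2/2/9/65528/0/2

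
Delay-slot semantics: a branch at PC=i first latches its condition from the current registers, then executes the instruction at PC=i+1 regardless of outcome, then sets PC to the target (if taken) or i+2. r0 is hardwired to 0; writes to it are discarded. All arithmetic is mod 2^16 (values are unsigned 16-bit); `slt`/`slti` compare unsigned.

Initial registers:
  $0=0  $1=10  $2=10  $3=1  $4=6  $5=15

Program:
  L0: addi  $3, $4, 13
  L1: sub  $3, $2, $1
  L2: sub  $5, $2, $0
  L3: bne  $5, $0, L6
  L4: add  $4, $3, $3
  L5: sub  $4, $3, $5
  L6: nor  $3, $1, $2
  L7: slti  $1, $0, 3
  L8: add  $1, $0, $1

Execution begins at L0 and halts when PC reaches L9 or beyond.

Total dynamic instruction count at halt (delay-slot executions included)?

8

  step pc=0: addi  $3, $4, 13  regs=(0,10,10,19,6,15)
  step pc=1: sub  $3, $2, $1  regs=(0,10,10,0,6,15)
  step pc=2: sub  $5, $2, $0  regs=(0,10,10,0,6,10)
  step pc=3: bne  $5, $0, L6  cond=T  regs=(0,10,10,0,6,10)
  step pc=4: add  $4, $3, $3  regs=(0,10,10,0,0,10)
  step pc=6: nor  $3, $1, $2  regs=(0,10,10,65525,0,10)
  step pc=7: slti  $1, $0, 3  regs=(0,1,10,65525,0,10)
  step pc=8: add  $1, $0, $1  regs=(0,1,10,65525,0,10)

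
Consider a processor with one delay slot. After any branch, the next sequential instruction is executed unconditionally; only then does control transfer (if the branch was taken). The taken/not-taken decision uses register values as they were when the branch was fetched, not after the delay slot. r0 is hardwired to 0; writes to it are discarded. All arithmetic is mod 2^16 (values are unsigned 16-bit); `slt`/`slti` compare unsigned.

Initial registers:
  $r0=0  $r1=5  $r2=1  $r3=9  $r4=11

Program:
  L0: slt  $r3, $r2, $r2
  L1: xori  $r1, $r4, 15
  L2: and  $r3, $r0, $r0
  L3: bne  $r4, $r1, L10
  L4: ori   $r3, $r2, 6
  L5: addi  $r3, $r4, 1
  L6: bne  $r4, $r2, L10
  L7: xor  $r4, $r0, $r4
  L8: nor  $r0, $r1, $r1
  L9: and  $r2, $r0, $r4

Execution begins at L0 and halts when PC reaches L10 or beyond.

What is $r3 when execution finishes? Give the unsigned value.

7

[0] slt  $r3, $r2, $r2  →  {$r0:0, $r1:5, $r2:1, $r3:0, $r4:11}
[1] xori  $r1, $r4, 15  →  {$r0:0, $r1:4, $r2:1, $r3:0, $r4:11}
[2] and  $r3, $r0, $r0  →  {$r0:0, $r1:4, $r2:1, $r3:0, $r4:11}
[3] bne  $r4, $r1, L10  →  {$r0:0, $r1:4, $r2:1, $r3:0, $r4:11}  ⟨branch taken⟩
[4] ori   $r3, $r2, 6  →  {$r0:0, $r1:4, $r2:1, $r3:7, $r4:11}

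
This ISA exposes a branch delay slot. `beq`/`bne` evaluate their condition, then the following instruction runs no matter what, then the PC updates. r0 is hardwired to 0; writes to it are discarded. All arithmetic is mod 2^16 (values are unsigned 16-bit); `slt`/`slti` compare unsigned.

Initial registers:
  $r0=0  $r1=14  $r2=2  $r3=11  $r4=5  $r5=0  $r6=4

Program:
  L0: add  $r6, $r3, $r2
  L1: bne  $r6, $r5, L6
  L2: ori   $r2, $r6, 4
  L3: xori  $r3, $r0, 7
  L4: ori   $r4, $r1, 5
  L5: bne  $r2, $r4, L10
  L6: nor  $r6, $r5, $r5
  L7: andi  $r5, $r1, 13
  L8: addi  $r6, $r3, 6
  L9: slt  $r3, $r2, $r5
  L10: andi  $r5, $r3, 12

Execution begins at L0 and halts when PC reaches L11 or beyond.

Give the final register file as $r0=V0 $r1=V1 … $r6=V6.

$r0=0 $r1=14 $r2=13 $r3=0 $r4=5 $r5=0 $r6=17

[0] add  $r6, $r3, $r2  →  {$r0:0, $r1:14, $r2:2, $r3:11, $r4:5, $r5:0, $r6:13}
[1] bne  $r6, $r5, L6  →  {$r0:0, $r1:14, $r2:2, $r3:11, $r4:5, $r5:0, $r6:13}  ⟨branch taken⟩
[2] ori   $r2, $r6, 4  →  {$r0:0, $r1:14, $r2:13, $r3:11, $r4:5, $r5:0, $r6:13}
[6] nor  $r6, $r5, $r5  →  {$r0:0, $r1:14, $r2:13, $r3:11, $r4:5, $r5:0, $r6:65535}
[7] andi  $r5, $r1, 13  →  {$r0:0, $r1:14, $r2:13, $r3:11, $r4:5, $r5:12, $r6:65535}
[8] addi  $r6, $r3, 6  →  {$r0:0, $r1:14, $r2:13, $r3:11, $r4:5, $r5:12, $r6:17}
[9] slt  $r3, $r2, $r5  →  {$r0:0, $r1:14, $r2:13, $r3:0, $r4:5, $r5:12, $r6:17}
[10] andi  $r5, $r3, 12  →  {$r0:0, $r1:14, $r2:13, $r3:0, $r4:5, $r5:0, $r6:17}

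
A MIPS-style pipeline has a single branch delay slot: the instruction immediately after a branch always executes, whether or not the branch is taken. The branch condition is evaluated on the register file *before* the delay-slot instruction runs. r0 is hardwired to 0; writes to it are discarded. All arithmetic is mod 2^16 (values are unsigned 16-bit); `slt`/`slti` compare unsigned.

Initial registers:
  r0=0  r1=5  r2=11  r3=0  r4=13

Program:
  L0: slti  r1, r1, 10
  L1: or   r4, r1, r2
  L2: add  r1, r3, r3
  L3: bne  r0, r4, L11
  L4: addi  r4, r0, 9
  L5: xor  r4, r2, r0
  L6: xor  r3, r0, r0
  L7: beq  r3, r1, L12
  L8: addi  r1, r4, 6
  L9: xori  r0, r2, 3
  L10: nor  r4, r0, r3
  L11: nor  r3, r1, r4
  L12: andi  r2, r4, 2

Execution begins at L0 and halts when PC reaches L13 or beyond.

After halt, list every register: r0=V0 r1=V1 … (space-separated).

PC=0  slti  r1, r1, 10       | r0=0 r1=1 r2=11 r3=0 r4=13
PC=1  or   r4, r1, r2        | r0=0 r1=1 r2=11 r3=0 r4=11
PC=2  add  r1, r3, r3        | r0=0 r1=0 r2=11 r3=0 r4=11
PC=3  bne  r0, r4, L11       | r0=0 r1=0 r2=11 r3=0 r4=11  [TAKEN]
PC=4  addi  r4, r0, 9        | r0=0 r1=0 r2=11 r3=0 r4=9
PC=11 nor  r3, r1, r4        | r0=0 r1=0 r2=11 r3=65526 r4=9
PC=12 andi  r2, r4, 2        | r0=0 r1=0 r2=0 r3=65526 r4=9

r0=0 r1=0 r2=0 r3=65526 r4=9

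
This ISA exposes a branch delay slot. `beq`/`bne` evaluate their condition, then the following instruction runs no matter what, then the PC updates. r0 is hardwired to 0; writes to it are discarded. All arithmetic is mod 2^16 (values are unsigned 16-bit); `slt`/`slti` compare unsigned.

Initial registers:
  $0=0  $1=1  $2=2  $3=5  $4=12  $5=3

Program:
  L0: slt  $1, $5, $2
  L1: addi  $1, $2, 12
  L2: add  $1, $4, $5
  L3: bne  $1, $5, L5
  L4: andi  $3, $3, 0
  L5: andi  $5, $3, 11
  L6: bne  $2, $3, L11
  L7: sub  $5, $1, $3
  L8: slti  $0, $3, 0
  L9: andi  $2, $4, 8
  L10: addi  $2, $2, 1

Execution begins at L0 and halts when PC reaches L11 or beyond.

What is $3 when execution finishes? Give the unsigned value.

0

#0 slt  $1, $5, $2 ; 0/0/2/5/12/3
#1 addi  $1, $2, 12 ; 0/14/2/5/12/3
#2 add  $1, $4, $5 ; 0/15/2/5/12/3
#3 bne  $1, $5, L5 ; 0/15/2/5/12/3 ; →target
#4 andi  $3, $3, 0 ; 0/15/2/0/12/3
#5 andi  $5, $3, 11 ; 0/15/2/0/12/0
#6 bne  $2, $3, L11 ; 0/15/2/0/12/0 ; →target
#7 sub  $5, $1, $3 ; 0/15/2/0/12/15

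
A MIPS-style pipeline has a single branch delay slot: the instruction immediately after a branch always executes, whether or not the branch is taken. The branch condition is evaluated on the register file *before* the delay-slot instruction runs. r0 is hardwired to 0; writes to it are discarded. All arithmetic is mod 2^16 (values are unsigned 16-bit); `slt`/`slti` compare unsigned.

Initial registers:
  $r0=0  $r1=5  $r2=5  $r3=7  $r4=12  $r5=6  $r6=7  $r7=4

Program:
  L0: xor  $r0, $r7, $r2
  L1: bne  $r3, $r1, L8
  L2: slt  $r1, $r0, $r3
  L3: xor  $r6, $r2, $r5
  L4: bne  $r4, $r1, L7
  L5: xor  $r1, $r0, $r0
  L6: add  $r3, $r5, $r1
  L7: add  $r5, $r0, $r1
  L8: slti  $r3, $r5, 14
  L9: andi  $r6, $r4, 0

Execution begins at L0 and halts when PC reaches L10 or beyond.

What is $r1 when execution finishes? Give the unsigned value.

PC=0  xor  $r0, $r7, $r2     | $r0=0 $r1=5 $r2=5 $r3=7 $r4=12 $r5=6 $r6=7 $r7=4
PC=1  bne  $r3, $r1, L8      | $r0=0 $r1=5 $r2=5 $r3=7 $r4=12 $r5=6 $r6=7 $r7=4  [TAKEN]
PC=2  slt  $r1, $r0, $r3     | $r0=0 $r1=1 $r2=5 $r3=7 $r4=12 $r5=6 $r6=7 $r7=4
PC=8  slti  $r3, $r5, 14     | $r0=0 $r1=1 $r2=5 $r3=1 $r4=12 $r5=6 $r6=7 $r7=4
PC=9  andi  $r6, $r4, 0      | $r0=0 $r1=1 $r2=5 $r3=1 $r4=12 $r5=6 $r6=0 $r7=4

1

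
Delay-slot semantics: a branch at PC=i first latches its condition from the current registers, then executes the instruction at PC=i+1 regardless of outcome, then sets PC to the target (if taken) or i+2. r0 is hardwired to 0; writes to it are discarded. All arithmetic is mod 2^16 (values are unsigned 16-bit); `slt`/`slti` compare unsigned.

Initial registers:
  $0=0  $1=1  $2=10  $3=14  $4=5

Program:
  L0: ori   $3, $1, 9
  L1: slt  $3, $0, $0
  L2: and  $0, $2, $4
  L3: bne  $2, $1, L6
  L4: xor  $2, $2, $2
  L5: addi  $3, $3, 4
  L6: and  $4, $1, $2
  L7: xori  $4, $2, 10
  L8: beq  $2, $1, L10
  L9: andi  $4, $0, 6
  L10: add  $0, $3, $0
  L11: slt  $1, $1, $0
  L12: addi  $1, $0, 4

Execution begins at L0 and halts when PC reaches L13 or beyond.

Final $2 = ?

#0 ori   $3, $1, 9 ; 0/1/10/9/5
#1 slt  $3, $0, $0 ; 0/1/10/0/5
#2 and  $0, $2, $4 ; 0/1/10/0/5
#3 bne  $2, $1, L6 ; 0/1/10/0/5 ; →target
#4 xor  $2, $2, $2 ; 0/1/0/0/5
#6 and  $4, $1, $2 ; 0/1/0/0/0
#7 xori  $4, $2, 10 ; 0/1/0/0/10
#8 beq  $2, $1, L10 ; 0/1/0/0/10 ; →fallthru
#9 andi  $4, $0, 6 ; 0/1/0/0/0
#10 add  $0, $3, $0 ; 0/1/0/0/0
#11 slt  $1, $1, $0 ; 0/0/0/0/0
#12 addi  $1, $0, 4 ; 0/4/0/0/0

0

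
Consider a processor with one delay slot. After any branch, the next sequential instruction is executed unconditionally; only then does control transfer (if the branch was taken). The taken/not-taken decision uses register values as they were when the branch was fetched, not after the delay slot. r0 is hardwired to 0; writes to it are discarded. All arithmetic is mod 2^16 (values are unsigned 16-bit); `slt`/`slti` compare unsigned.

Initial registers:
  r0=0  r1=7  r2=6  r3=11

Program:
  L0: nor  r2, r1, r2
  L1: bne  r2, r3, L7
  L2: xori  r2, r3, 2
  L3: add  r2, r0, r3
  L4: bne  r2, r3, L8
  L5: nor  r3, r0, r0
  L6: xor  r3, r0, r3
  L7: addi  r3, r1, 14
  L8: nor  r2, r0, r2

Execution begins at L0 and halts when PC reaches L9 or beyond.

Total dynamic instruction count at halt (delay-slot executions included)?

PC=0  nor  r2, r1, r2        | r0=0 r1=7 r2=65528 r3=11
PC=1  bne  r2, r3, L7        | r0=0 r1=7 r2=65528 r3=11  [TAKEN]
PC=2  xori  r2, r3, 2        | r0=0 r1=7 r2=9 r3=11
PC=7  addi  r3, r1, 14       | r0=0 r1=7 r2=9 r3=21
PC=8  nor  r2, r0, r2        | r0=0 r1=7 r2=65526 r3=21

5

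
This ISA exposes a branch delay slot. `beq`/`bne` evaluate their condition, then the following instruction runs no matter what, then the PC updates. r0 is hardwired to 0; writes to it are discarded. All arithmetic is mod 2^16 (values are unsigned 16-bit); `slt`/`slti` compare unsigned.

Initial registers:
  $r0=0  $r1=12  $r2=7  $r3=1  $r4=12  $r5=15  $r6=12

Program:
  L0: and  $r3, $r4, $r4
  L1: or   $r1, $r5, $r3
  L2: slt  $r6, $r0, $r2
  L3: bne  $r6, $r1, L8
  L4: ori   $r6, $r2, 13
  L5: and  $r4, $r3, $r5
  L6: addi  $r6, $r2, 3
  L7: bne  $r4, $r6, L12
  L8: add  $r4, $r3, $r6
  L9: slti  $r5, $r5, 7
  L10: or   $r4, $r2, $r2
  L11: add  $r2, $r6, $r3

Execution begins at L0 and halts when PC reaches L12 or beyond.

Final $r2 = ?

27

PC=0  and  $r3, $r4, $r4     | $r0=0 $r1=12 $r2=7 $r3=12 $r4=12 $r5=15 $r6=12
PC=1  or   $r1, $r5, $r3     | $r0=0 $r1=15 $r2=7 $r3=12 $r4=12 $r5=15 $r6=12
PC=2  slt  $r6, $r0, $r2     | $r0=0 $r1=15 $r2=7 $r3=12 $r4=12 $r5=15 $r6=1
PC=3  bne  $r6, $r1, L8      | $r0=0 $r1=15 $r2=7 $r3=12 $r4=12 $r5=15 $r6=1  [TAKEN]
PC=4  ori   $r6, $r2, 13     | $r0=0 $r1=15 $r2=7 $r3=12 $r4=12 $r5=15 $r6=15
PC=8  add  $r4, $r3, $r6     | $r0=0 $r1=15 $r2=7 $r3=12 $r4=27 $r5=15 $r6=15
PC=9  slti  $r5, $r5, 7      | $r0=0 $r1=15 $r2=7 $r3=12 $r4=27 $r5=0 $r6=15
PC=10 or   $r4, $r2, $r2     | $r0=0 $r1=15 $r2=7 $r3=12 $r4=7 $r5=0 $r6=15
PC=11 add  $r2, $r6, $r3     | $r0=0 $r1=15 $r2=27 $r3=12 $r4=7 $r5=0 $r6=15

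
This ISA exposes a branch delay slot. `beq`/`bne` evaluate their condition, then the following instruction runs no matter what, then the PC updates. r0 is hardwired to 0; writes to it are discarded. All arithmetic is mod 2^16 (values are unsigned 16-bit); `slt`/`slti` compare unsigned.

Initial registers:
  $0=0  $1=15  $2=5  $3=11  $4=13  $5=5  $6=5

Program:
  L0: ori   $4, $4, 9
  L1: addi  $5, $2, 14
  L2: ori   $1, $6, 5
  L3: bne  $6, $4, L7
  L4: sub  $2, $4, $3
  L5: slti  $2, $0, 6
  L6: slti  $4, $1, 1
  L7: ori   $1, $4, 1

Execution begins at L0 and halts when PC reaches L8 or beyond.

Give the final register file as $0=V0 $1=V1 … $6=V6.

#0 ori   $4, $4, 9 ; 0/15/5/11/13/5/5
#1 addi  $5, $2, 14 ; 0/15/5/11/13/19/5
#2 ori   $1, $6, 5 ; 0/5/5/11/13/19/5
#3 bne  $6, $4, L7 ; 0/5/5/11/13/19/5 ; →target
#4 sub  $2, $4, $3 ; 0/5/2/11/13/19/5
#7 ori   $1, $4, 1 ; 0/13/2/11/13/19/5

$0=0 $1=13 $2=2 $3=11 $4=13 $5=19 $6=5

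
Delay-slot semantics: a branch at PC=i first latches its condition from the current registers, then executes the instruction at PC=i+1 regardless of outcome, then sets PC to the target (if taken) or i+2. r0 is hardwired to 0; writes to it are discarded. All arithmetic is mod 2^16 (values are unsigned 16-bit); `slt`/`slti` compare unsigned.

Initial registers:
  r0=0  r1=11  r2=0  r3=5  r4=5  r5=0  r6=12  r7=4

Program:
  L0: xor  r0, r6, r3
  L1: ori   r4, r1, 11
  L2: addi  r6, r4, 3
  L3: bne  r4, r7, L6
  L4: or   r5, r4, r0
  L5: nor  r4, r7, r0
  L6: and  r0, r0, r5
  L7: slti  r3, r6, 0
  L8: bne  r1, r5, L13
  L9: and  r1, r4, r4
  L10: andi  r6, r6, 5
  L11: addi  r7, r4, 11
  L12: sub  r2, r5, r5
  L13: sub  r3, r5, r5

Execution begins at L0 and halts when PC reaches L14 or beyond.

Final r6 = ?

4

PC=0  xor  r0, r6, r3        | r0=0 r1=11 r2=0 r3=5 r4=5 r5=0 r6=12 r7=4
PC=1  ori   r4, r1, 11       | r0=0 r1=11 r2=0 r3=5 r4=11 r5=0 r6=12 r7=4
PC=2  addi  r6, r4, 3        | r0=0 r1=11 r2=0 r3=5 r4=11 r5=0 r6=14 r7=4
PC=3  bne  r4, r7, L6        | r0=0 r1=11 r2=0 r3=5 r4=11 r5=0 r6=14 r7=4  [TAKEN]
PC=4  or   r5, r4, r0        | r0=0 r1=11 r2=0 r3=5 r4=11 r5=11 r6=14 r7=4
PC=6  and  r0, r0, r5        | r0=0 r1=11 r2=0 r3=5 r4=11 r5=11 r6=14 r7=4
PC=7  slti  r3, r6, 0        | r0=0 r1=11 r2=0 r3=0 r4=11 r5=11 r6=14 r7=4
PC=8  bne  r1, r5, L13       | r0=0 r1=11 r2=0 r3=0 r4=11 r5=11 r6=14 r7=4  [not taken]
PC=9  and  r1, r4, r4        | r0=0 r1=11 r2=0 r3=0 r4=11 r5=11 r6=14 r7=4
PC=10 andi  r6, r6, 5        | r0=0 r1=11 r2=0 r3=0 r4=11 r5=11 r6=4 r7=4
PC=11 addi  r7, r4, 11       | r0=0 r1=11 r2=0 r3=0 r4=11 r5=11 r6=4 r7=22
PC=12 sub  r2, r5, r5        | r0=0 r1=11 r2=0 r3=0 r4=11 r5=11 r6=4 r7=22
PC=13 sub  r3, r5, r5        | r0=0 r1=11 r2=0 r3=0 r4=11 r5=11 r6=4 r7=22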